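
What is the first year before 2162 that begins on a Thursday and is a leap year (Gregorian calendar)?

Jan 1 advances by 2 weekdays after a leap year and by 1 after a common year.
2162: Jan 1 is Friday.
2161: Thursday
2160: Tuesday (leap)
2159: Monday
2158: Sunday
2157: Saturday
2156: Thursday (leap)
2156 begins on a Thursday and is a leap year.

2156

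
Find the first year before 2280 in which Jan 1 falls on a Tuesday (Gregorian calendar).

2278

Jan 1 advances by 2 weekdays after a leap year and by 1 after a common year.
2280: Jan 1 is Thursday (leap).
2279: Wednesday
2278: Tuesday
2278 begins on a Tuesday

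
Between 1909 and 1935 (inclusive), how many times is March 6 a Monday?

Track March 6's weekday year by year (advancing +1, or +2 across a Feb 29):
  1909: Sat  1910: Sun (+1)  1911: Mon (+1) ✓  1912: Wed (+2)  1913: Thu (+1)
  1914: Fri (+1)  1915: Sat (+1)  1916: Mon (+2) ✓  1917: Tue (+1)  1918: Wed (+1)
  1919: Thu (+1)  1920: Sat (+2)  1921: Sun (+1)  1922: Mon (+1) ✓  1923: Tue (+1)
  1924: Thu (+2)  1925: Fri (+1)  1926: Sat (+1)  1927: Sun (+1)  1928: Tue (+2)
  1929: Wed (+1)  1930: Thu (+1)  1931: Fri (+1)  1932: Sun (+2)  1933: Mon (+1) ✓
  1934: Tue (+1)  1935: Wed (+1)
Monday years: 1911, 1916, 1922, 1933 — 4 in total.

4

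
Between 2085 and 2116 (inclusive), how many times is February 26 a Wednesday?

Track February 26's weekday year by year (advancing +1, or +2 across a Feb 29):
  2085: Mon  2086: Tue (+1)  2087: Wed (+1) ✓  2088: Thu (+1)  2089: Sat (+2)
  2090: Sun (+1)  2091: Mon (+1)  2092: Tue (+1)  2093: Thu (+2)  2094: Fri (+1)
  2095: Sat (+1)  2096: Sun (+1)  2097: Tue (+2)  2098: Wed (+1) ✓  … (4 more years) …
  2103: Mon (+1)  2104: Tue (+1)  2105: Thu (+2)  2106: Fri (+1)  2107: Sat (+1)
  2108: Sun (+1)  2109: Tue (+2)  2110: Wed (+1) ✓  2111: Thu (+1)  2112: Fri (+1)
  2113: Sun (+2)  2114: Mon (+1)  2115: Tue (+1)  2116: Wed (+1) ✓
Wednesday years: 2087, 2098, 2110, 2116 — 4 in total.

4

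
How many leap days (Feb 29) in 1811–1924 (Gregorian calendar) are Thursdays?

Leap years in 1811–1924: 28 of them.
Feb 29 weekday advances by 5 (mod 7) from one leap year to the next four years later (or differs when a century non-leap intervenes).
Leap-day weekdays: 1812:Sat 1816:Thu✓ 1820:Tue 1824:Sun 1828:Fri 1832:Wed 1836:Mon 1840:Sat 1844:Thu✓ 1848:Tue 1852:Sun 1856:Fri 1860:Wed 1864:Mon 1868:Sat 1872:Thu✓ 1876:Tue 1880:Sun 1884:Fri 1888:Wed 1892:Mon 1896:Sat 1904:Mon 1908:Sat 1912:Thu✓ 1916:Tue 1920:Sun 1924:Fri
Thursday: 1816, 1844, 1872, 1912 → 4.

4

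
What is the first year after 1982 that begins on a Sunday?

Jan 1 advances by 2 weekdays after a leap year and by 1 after a common year.
1982: Jan 1 is Friday.
1983: Saturday
1984: Sunday (leap)
1984 begins on a Sunday

1984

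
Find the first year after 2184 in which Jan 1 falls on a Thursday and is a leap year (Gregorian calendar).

Jan 1 advances by 2 weekdays after a leap year and by 1 after a common year.
2184: Jan 1 is Thursday (leap).
2185: Saturday
2186: Sunday
2187: Monday
2188: Tuesday (leap)
2189: Thursday
2190: Friday
2191: Saturday
2192: Sunday (leap)
2193: Tuesday
2194: Wednesday
2195: Thursday
2196: Friday (leap)
2197: Sunday
2198: Monday
2199: Tuesday
2200: Wednesday
2201: Thursday
2202: Friday
2203: Saturday
2204: Sunday (leap)
2205: Tuesday
2206: Wednesday
2207: Thursday
2208: Friday (leap)
2209: Sunday
2210: Monday
2211: Tuesday
2212: Wednesday (leap)
2213: Friday
2214: Saturday
2215: Sunday
2216: Monday (leap)
2217: Wednesday
2218: Thursday
2219: Friday
2220: Saturday (leap)
2221: Monday
2222: Tuesday
2223: Wednesday
2224: Thursday (leap)
2224 begins on a Thursday and is a leap year.

2224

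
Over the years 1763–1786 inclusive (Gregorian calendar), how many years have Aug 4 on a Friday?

4

Track Aug 4's weekday year by year (advancing +1, or +2 across a Feb 29):
  1763: Thu  1764: Sat (+2)  1765: Sun (+1)  1766: Mon (+1)  1767: Tue (+1)
  1768: Thu (+2)  1769: Fri (+1) ✓  1770: Sat (+1)  1771: Sun (+1)  1772: Tue (+2)
  1773: Wed (+1)  1774: Thu (+1)  1775: Fri (+1) ✓  1776: Sun (+2)  1777: Mon (+1)
  1778: Tue (+1)  1779: Wed (+1)  1780: Fri (+2) ✓  1781: Sat (+1)  1782: Sun (+1)
  1783: Mon (+1)  1784: Wed (+2)  1785: Thu (+1)  1786: Fri (+1) ✓
Friday years: 1769, 1775, 1780, 1786 — 4 in total.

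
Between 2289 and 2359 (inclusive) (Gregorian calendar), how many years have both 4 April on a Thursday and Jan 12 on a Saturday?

9

Check each year's weekday for 4 April and Jan 12:
  2289: Thu/Sat ✓  2290: Fri/Sun  2291: Sat/Mon  2292: Mon/Tue  2293: Tue/Thu  2294: Wed/Fri  2295: Thu/Sat ✓  2296: Sat/Sun  2297: Sun/Tue  2298: Mon/Wed  2299: Tue/Thu  2300: Wed/Fri  2301: Thu/Sat ✓  2302: Fri/Sun  …(43 more)…  2346: Thu/Sat ✓  2347: Fri/Sun  2348: Sun/Mon  2349: Mon/Wed  2350: Tue/Thu  2351: Wed/Fri  2352: Fri/Sat  2353: Sat/Mon  2354: Sun/Tue  2355: Mon/Wed  2356: Wed/Thu  2357: Thu/Sat ✓  2358: Fri/Sun  2359: Sat/Mon
Both conditions hold in: 2289, 2295, 2301, 2307, 2318, 2329, 2335, 2346, 2357 — 9.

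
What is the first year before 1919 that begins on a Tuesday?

Jan 1 advances by 2 weekdays after a leap year and by 1 after a common year.
1919: Jan 1 is Wednesday.
1918: Tuesday
1918 begins on a Tuesday

1918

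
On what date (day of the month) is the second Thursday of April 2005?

April 1, 2005 is a Friday, so the first Thursday is the 7th.
The second Thursday is 7 + 7 = 14.

14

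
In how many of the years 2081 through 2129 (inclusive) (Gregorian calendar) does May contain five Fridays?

May has 31 days; it has five Fridays when Friday falls among the first (month-length − 28) days — i.e. when May 1 is one of Friday/Thursday/Wednesday.
May 1 by year: 2081:Thu✓ 2082:Fri✓ 2083:Sat 2084:Mon 2085:Tue 2086:Wed✓ 2087:Thu✓ 2088:Sat 2089:Sun 2090:Mon 2091:Tue 2092:Thu✓ 2093:Fri✓ 2094:Sat 2095:Sun …(19 more)… 2115:Wed✓ 2116:Fri✓ 2117:Sat 2118:Sun 2119:Mon 2120:Wed✓ 2121:Thu✓ 2122:Fri✓ 2123:Sat 2124:Mon 2125:Tue 2126:Wed✓ 2127:Thu✓ 2128:Sat 2129:Sun
Years with five Fridays: 2081, 2082, 2086, 2087, 2092, 2093, 2097, 2098, 2099, 2104, 2105, 2109, 2110, 2111, 2115, 2116, 2120, 2121, 2122, 2126, 2127 → 21.

21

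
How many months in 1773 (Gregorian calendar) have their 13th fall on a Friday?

1

Check the 13th of each month of 1773: Jan 13: Wed, Feb 13: Sat, Mar 13: Sat, Apr 13: Tue, May 13: Thu, Jun 13: Sun, Jul 13: Tue, Aug 13: Fri, Sep 13: Mon, Oct 13: Wed, Nov 13: Sat, Dec 13: Mon.
Friday occurs in August — 1 month.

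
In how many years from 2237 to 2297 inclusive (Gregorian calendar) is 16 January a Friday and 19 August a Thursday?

Check each year's weekday for 16 January and 19 August:
  2237: Mon/Sat  2238: Tue/Sun  2239: Wed/Mon  2240: Thu/Wed  2241: Sat/Thu  2242: Sun/Fri  2243: Mon/Sat  2244: Tue/Mon  2245: Thu/Tue  2246: Fri/Wed  2247: Sat/Thu  2248: Sun/Sat  2249: Tue/Sun  2250: Wed/Mon  …(33 more)…  2284: Wed/Tue  2285: Fri/Wed  2286: Sat/Thu  2287: Sun/Fri  2288: Mon/Sun  2289: Wed/Mon  2290: Thu/Tue  2291: Fri/Wed  2292: Sat/Fri  2293: Mon/Sat  2294: Tue/Sun  2295: Wed/Mon  2296: Thu/Wed  2297: Sat/Thu
Both conditions hold in: 2252, 2280 — 2.

2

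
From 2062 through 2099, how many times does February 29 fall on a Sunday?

1

Leap years in 2062–2099: 9 of them.
Feb 29 weekday advances by 5 (mod 7) from one leap year to the next four years later (or differs when a century non-leap intervenes).
Leap-day weekdays: 2064:Fri 2068:Wed 2072:Mon 2076:Sat 2080:Thu 2084:Tue 2088:Sun✓ 2092:Fri 2096:Wed
Sunday: 2088 → 1.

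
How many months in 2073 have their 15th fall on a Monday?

Check the 15th of each month of 2073: Jan 15: Sun, Feb 15: Wed, Mar 15: Wed, Apr 15: Sat, May 15: Mon, Jun 15: Thu, Jul 15: Sat, Aug 15: Tue, Sep 15: Fri, Oct 15: Sun, Nov 15: Wed, Dec 15: Fri.
Monday occurs in May — 1 month.

1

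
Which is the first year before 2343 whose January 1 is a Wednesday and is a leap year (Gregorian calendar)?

Jan 1 advances by 2 weekdays after a leap year and by 1 after a common year.
2343: Jan 1 is Friday.
2342: Thursday
2341: Wednesday
2340: Monday (leap)
2339: Sunday
2338: Saturday
2337: Friday
2336: Wednesday (leap)
2336 begins on a Wednesday and is a leap year.

2336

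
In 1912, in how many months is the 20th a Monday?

1

Check the 20th of each month of 1912: Jan 20: Sat, Feb 20: Tue, Mar 20: Wed, Apr 20: Sat, May 20: Mon, Jun 20: Thu, Jul 20: Sat, Aug 20: Tue, Sep 20: Fri, Oct 20: Sun, Nov 20: Wed, Dec 20: Fri.
Monday occurs in May — 1 month.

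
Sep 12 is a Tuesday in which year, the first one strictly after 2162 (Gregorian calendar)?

From one year to the next, a fixed date's weekday advances by 1, or by 2 when a Feb 29 lies between the two dates.
2162: September 12 is Sunday.
2163: Monday (+1)
2164: Wednesday (+2)
2165: Thursday (+1)
2166: Friday (+1)
2167: Saturday (+1)
2168: Monday (+2)
2169: Tuesday (+1)
Sep 12 falls on a Tuesday in 2169.

2169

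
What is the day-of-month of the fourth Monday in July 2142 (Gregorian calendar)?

July 1, 2142 is a Sunday, so the first Monday is the 2nd.
The fourth Monday is 2 + 21 = 23.

23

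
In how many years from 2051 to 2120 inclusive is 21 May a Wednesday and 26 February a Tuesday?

Check each year's weekday for 21 May and 26 February:
  2051: Sun/Sun  2052: Tue/Mon  2053: Wed/Wed  2054: Thu/Thu  2055: Fri/Fri  2056: Sun/Sat  2057: Mon/Mon  2058: Tue/Tue  2059: Wed/Wed  2060: Fri/Thu  2061: Sat/Sat  2062: Sun/Sun  2063: Mon/Mon  2064: Wed/Tue ✓  …(42 more)…  2107: Sat/Sat  2108: Mon/Sun  2109: Tue/Tue  2110: Wed/Wed  2111: Thu/Thu  2112: Sat/Fri  2113: Sun/Sun  2114: Mon/Mon  2115: Tue/Tue  2116: Thu/Wed  2117: Fri/Fri  2118: Sat/Sat  2119: Sun/Sun  2120: Tue/Mon
Both conditions hold in: 2064, 2092, 2104 — 3.

3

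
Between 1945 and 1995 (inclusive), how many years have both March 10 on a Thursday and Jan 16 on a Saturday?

2

Check each year's weekday for March 10 and Jan 16:
  1945: Sat/Tue  1946: Sun/Wed  1947: Mon/Thu  1948: Wed/Fri  1949: Thu/Sun  1950: Fri/Mon  1951: Sat/Tue  1952: Mon/Wed  1953: Tue/Fri  1954: Wed/Sat  1955: Thu/Sun  1956: Sat/Mon  1957: Sun/Wed  1958: Mon/Thu  …(23 more)…  1982: Wed/Sat  1983: Thu/Sun  1984: Sat/Mon  1985: Sun/Wed  1986: Mon/Thu  1987: Tue/Fri  1988: Thu/Sat ✓  1989: Fri/Mon  1990: Sat/Tue  1991: Sun/Wed  1992: Tue/Thu  1993: Wed/Sat  1994: Thu/Sun  1995: Fri/Mon
Both conditions hold in: 1960, 1988 — 2.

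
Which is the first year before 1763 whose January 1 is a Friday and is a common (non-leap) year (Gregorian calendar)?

1762

Jan 1 advances by 2 weekdays after a leap year and by 1 after a common year.
1763: Jan 1 is Saturday.
1762: Friday
1762 begins on a Friday and is a common year.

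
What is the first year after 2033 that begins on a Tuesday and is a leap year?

Jan 1 advances by 2 weekdays after a leap year and by 1 after a common year.
2033: Jan 1 is Saturday.
2034: Sunday
2035: Monday
2036: Tuesday (leap)
2036 begins on a Tuesday and is a leap year.

2036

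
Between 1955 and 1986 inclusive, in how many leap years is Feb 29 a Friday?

Leap years in 1955–1986: 8 of them.
Feb 29 weekday advances by 5 (mod 7) from one leap year to the next four years later (or differs when a century non-leap intervenes).
Leap-day weekdays: 1956:Wed 1960:Mon 1964:Sat 1968:Thu 1972:Tue 1976:Sun 1980:Fri✓ 1984:Wed
Friday: 1980 → 1.

1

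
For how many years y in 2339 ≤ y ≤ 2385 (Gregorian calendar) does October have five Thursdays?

20

October has 31 days; it has five Thursdays when Thursday falls among the first (month-length − 28) days — i.e. when October 1 is one of Thursday/Wednesday/Tuesday.
October 1 by year: 2339:Sun 2340:Tue✓ 2341:Wed✓ 2342:Thu✓ 2343:Fri 2344:Sun 2345:Mon 2346:Tue✓ 2347:Wed✓ 2348:Fri 2349:Sat 2350:Sun 2351:Mon 2352:Wed✓ 2353:Thu✓ …(17 more)… 2371:Fri 2372:Sun 2373:Mon 2374:Tue✓ 2375:Wed✓ 2376:Fri 2377:Sat 2378:Sun 2379:Mon 2380:Wed✓ 2381:Thu✓ 2382:Fri 2383:Sat 2384:Mon 2385:Tue✓
Years with five Thursdays: 2340, 2341, 2342, 2346, 2347, 2352, 2353, 2357, 2358, 2359, 2363, 2364, 2368, 2369, 2370, 2374, 2375, 2380, 2381, 2385 → 20.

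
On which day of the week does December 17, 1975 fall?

January 1, 1975 is a Wednesday.
December 17 is day 351 of the year, i.e. 350 days after Jan 1.
350 mod 7 = 0, so advance 0 weekdays from Wednesday: Wednesday.

Wednesday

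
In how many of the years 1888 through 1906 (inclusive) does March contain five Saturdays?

9

March has 31 days; it has five Saturdays when Saturday falls among the first (month-length − 28) days — i.e. when March 1 is one of Saturday/Friday/Thursday.
March 1 by year: 1888:Thu✓ 1889:Fri✓ 1890:Sat✓ 1891:Sun 1892:Tue 1893:Wed 1894:Thu✓ 1895:Fri✓ 1896:Sun 1897:Mon 1898:Tue 1899:Wed 1900:Thu✓ 1901:Fri✓ 1902:Sat✓ 1903:Sun 1904:Tue 1905:Wed 1906:Thu✓
Years with five Saturdays: 1888, 1889, 1890, 1894, 1895, 1900, 1901, 1902, 1906 → 9.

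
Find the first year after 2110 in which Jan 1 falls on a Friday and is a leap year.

2112

Jan 1 advances by 2 weekdays after a leap year and by 1 after a common year.
2110: Jan 1 is Wednesday.
2111: Thursday
2112: Friday (leap)
2112 begins on a Friday and is a leap year.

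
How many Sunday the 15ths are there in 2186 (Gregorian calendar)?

2

Check the 15th of each month of 2186: Jan 15: Sun, Feb 15: Wed, Mar 15: Wed, Apr 15: Sat, May 15: Mon, Jun 15: Thu, Jul 15: Sat, Aug 15: Tue, Sep 15: Fri, Oct 15: Sun, Nov 15: Wed, Dec 15: Fri.
Sunday occurs in January, October — 2 months.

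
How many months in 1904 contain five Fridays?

A month of length L has five Fridays iff its first Friday is on day ≤ L−28 (so day 1–3 in a 31-day month, 1–2 in a 30-day month, day 1 in a leap February).
Checking each month of 1904: Jan starts Fri (31d) ✓; Feb starts Mon (29d); Mar starts Tue (31d); Apr starts Fri (30d) ✓; May starts Sun (31d); Jun starts Wed (30d); Jul starts Fri (31d) ✓; Aug starts Mon (31d); Sep starts Thu (30d) ✓; Oct starts Sat (31d); Nov starts Tue (30d); Dec starts Thu (31d) ✓.
Five-Friday months: January, April, July, September, December → 5.

5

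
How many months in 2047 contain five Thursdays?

4

A month of length L has five Thursdays iff its first Thursday is on day ≤ L−28 (so day 1–3 in a 31-day month, 1–2 in a 30-day month, day 1 in a leap February).
Checking each month of 2047: Jan starts Tue (31d) ✓; Feb starts Fri (28d); Mar starts Fri (31d); Apr starts Mon (30d); May starts Wed (31d) ✓; Jun starts Sat (30d); Jul starts Mon (31d); Aug starts Thu (31d) ✓; Sep starts Sun (30d); Oct starts Tue (31d) ✓; Nov starts Fri (30d); Dec starts Sun (31d).
Five-Thursday months: January, May, August, October → 4.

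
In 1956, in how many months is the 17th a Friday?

Check the 17th of each month of 1956: Jan 17: Tue, Feb 17: Fri, Mar 17: Sat, Apr 17: Tue, May 17: Thu, Jun 17: Sun, Jul 17: Tue, Aug 17: Fri, Sep 17: Mon, Oct 17: Wed, Nov 17: Sat, Dec 17: Mon.
Friday occurs in February, August — 2 months.

2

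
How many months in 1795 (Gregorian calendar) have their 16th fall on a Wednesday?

2

Check the 16th of each month of 1795: Jan 16: Fri, Feb 16: Mon, Mar 16: Mon, Apr 16: Thu, May 16: Sat, Jun 16: Tue, Jul 16: Thu, Aug 16: Sun, Sep 16: Wed, Oct 16: Fri, Nov 16: Mon, Dec 16: Wed.
Wednesday occurs in September, December — 2 months.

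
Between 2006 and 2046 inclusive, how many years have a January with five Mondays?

January has 31 days; it has five Mondays when Monday falls among the first (month-length − 28) days — i.e. when January 1 is one of Monday/Sunday/Saturday.
January 1 by year: 2006:Sun✓ 2007:Mon✓ 2008:Tue 2009:Thu 2010:Fri 2011:Sat✓ 2012:Sun✓ 2013:Tue 2014:Wed 2015:Thu 2016:Fri 2017:Sun✓ 2018:Mon✓ 2019:Tue 2020:Wed …(11 more)… 2032:Thu 2033:Sat✓ 2034:Sun✓ 2035:Mon✓ 2036:Tue 2037:Thu 2038:Fri 2039:Sat✓ 2040:Sun✓ 2041:Tue 2042:Wed 2043:Thu 2044:Fri 2045:Sun✓ 2046:Mon✓
Years with five Mondays: 2006, 2007, 2011, 2012, 2017, 2018, 2022, 2023, 2024, 2028, 2029, 2033, 2034, 2035, 2039, 2040, 2045, 2046 → 18.

18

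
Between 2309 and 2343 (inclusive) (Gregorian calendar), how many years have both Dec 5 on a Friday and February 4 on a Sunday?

0

Check each year's weekday for Dec 5 and February 4:
  2309: Sun/Thu  2310: Mon/Fri  2311: Tue/Sat  2312: Thu/Sun  2313: Fri/Tue  2314: Sat/Wed  2315: Sun/Thu  2316: Tue/Fri  2317: Wed/Sun  2318: Thu/Mon  2319: Fri/Tue  2320: Sun/Wed  2321: Mon/Fri  2322: Tue/Sat  …(7 more)…  2330: Fri/Tue  2331: Sat/Wed  2332: Mon/Thu  2333: Tue/Sat  2334: Wed/Sun  2335: Thu/Mon  2336: Sat/Tue  2337: Sun/Thu  2338: Mon/Fri  2339: Tue/Sat  2340: Thu/Sun  2341: Fri/Tue  2342: Sat/Wed  2343: Sun/Thu
Both conditions hold in: no year — 0.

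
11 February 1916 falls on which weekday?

January 1, 1916 is a Saturday.
February 11 is day 42 of the year, i.e. 41 days after Jan 1.
41 mod 7 = 6, so advance 6 weekdays from Saturday: Friday.

Friday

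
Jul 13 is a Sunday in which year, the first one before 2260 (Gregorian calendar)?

2256

From one year to the next, a fixed date's weekday advances by 1, or by 2 when a Feb 29 lies between the two dates.
2260: July 13 is Friday.
2259: Wednesday (−2)
2258: Tuesday (−1)
2257: Monday (−1)
2256: Sunday (−1)
Jul 13 falls on a Sunday in 2256.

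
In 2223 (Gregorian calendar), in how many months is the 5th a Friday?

Check the 5th of each month of 2223: Jan 5: Sun, Feb 5: Wed, Mar 5: Wed, Apr 5: Sat, May 5: Mon, Jun 5: Thu, Jul 5: Sat, Aug 5: Tue, Sep 5: Fri, Oct 5: Sun, Nov 5: Wed, Dec 5: Fri.
Friday occurs in September, December — 2 months.

2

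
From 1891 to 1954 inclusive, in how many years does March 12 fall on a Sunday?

10

Track March 12's weekday year by year (advancing +1, or +2 across a Feb 29):
  1891: Thu  1892: Sat (+2)  1893: Sun (+1) ✓  1894: Mon (+1)  1895: Tue (+1)
  1896: Thu (+2)  1897: Fri (+1)  1898: Sat (+1)  1899: Sun (+1) ✓  1900: Mon (+1)
  1901: Tue (+1)  1902: Wed (+1)  1903: Thu (+1)  1904: Sat (+2)  … (36 more years) …
  1941: Wed (+1)  1942: Thu (+1)  1943: Fri (+1)  1944: Sun (+2) ✓  1945: Mon (+1)
  1946: Tue (+1)  1947: Wed (+1)  1948: Fri (+2)  1949: Sat (+1)  1950: Sun (+1) ✓
  1951: Mon (+1)  1952: Wed (+2)  1953: Thu (+1)  1954: Fri (+1)
Sunday years: 1893, 1899, 1905, 1911, 1916, 1922, 1933, 1939, 1944, 1950 — 10 in total.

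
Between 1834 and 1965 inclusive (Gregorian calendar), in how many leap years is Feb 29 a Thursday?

Leap years in 1834–1965: 32 of them.
Feb 29 weekday advances by 5 (mod 7) from one leap year to the next four years later (or differs when a century non-leap intervenes).
Leap-day weekdays: 1836:Mon 1840:Sat 1844:Thu✓ 1848:Tue 1852:Sun 1856:Fri 1860:Wed 1864:Mon 1868:Sat 1872:Thu✓ 1876:Tue 1880:Sun 1884:Fri …(6 more)… 1916:Tue 1920:Sun 1924:Fri 1928:Wed 1932:Mon 1936:Sat 1940:Thu✓ 1944:Tue 1948:Sun 1952:Fri 1956:Wed 1960:Mon 1964:Sat
Thursday: 1844, 1872, 1912, 1940 → 4.

4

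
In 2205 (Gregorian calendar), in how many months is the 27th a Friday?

2

Check the 27th of each month of 2205: Jan 27: Sun, Feb 27: Wed, Mar 27: Wed, Apr 27: Sat, May 27: Mon, Jun 27: Thu, Jul 27: Sat, Aug 27: Tue, Sep 27: Fri, Oct 27: Sun, Nov 27: Wed, Dec 27: Fri.
Friday occurs in September, December — 2 months.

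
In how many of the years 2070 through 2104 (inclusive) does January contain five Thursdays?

15

January has 31 days; it has five Thursdays when Thursday falls among the first (month-length − 28) days — i.e. when January 1 is one of Thursday/Wednesday/Tuesday.
January 1 by year: 2070:Wed✓ 2071:Thu✓ 2072:Fri 2073:Sun 2074:Mon 2075:Tue✓ 2076:Wed✓ 2077:Fri 2078:Sat 2079:Sun 2080:Mon 2081:Wed✓ 2082:Thu✓ 2083:Fri 2084:Sat …(5 more)… 2090:Sun 2091:Mon 2092:Tue✓ 2093:Thu✓ 2094:Fri 2095:Sat 2096:Sun 2097:Tue✓ 2098:Wed✓ 2099:Thu✓ 2100:Fri 2101:Sat 2102:Sun 2103:Mon 2104:Tue✓
Years with five Thursdays: 2070, 2071, 2075, 2076, 2081, 2082, 2086, 2087, 2088, 2092, 2093, 2097, 2098, 2099, 2104 → 15.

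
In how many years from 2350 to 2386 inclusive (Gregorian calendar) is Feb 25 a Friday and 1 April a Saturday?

1

Check each year's weekday for Feb 25 and 1 April:
  2350: Sat/Sat  2351: Sun/Sun  2352: Mon/Tue  2353: Wed/Wed  2354: Thu/Thu  2355: Fri/Fri  2356: Sat/Sun  2357: Mon/Mon  2358: Tue/Tue  2359: Wed/Wed  2360: Thu/Fri  2361: Sat/Sat  2362: Sun/Sun  2363: Mon/Mon  …(9 more)…  2373: Sun/Sun  2374: Mon/Mon  2375: Tue/Tue  2376: Wed/Thu  2377: Fri/Fri  2378: Sat/Sat  2379: Sun/Sun  2380: Mon/Tue  2381: Wed/Wed  2382: Thu/Thu  2383: Fri/Fri  2384: Sat/Sun  2385: Mon/Mon  2386: Tue/Tue
Both conditions hold in: 2372 — 1.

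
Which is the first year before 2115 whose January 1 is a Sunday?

Jan 1 advances by 2 weekdays after a leap year and by 1 after a common year.
2115: Jan 1 is Tuesday.
2114: Monday
2113: Sunday
2113 begins on a Sunday

2113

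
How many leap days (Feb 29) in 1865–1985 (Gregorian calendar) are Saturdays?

Leap years in 1865–1985: 29 of them.
Feb 29 weekday advances by 5 (mod 7) from one leap year to the next four years later (or differs when a century non-leap intervenes).
Leap-day weekdays: 1868:Sat✓ 1872:Thu 1876:Tue 1880:Sun 1884:Fri 1888:Wed 1892:Mon 1896:Sat✓ 1904:Mon 1908:Sat✓ 1912:Thu 1916:Tue 1920:Sun …(3 more)… 1936:Sat✓ 1940:Thu 1944:Tue 1948:Sun 1952:Fri 1956:Wed 1960:Mon 1964:Sat✓ 1968:Thu 1972:Tue 1976:Sun 1980:Fri 1984:Wed
Saturday: 1868, 1896, 1908, 1936, 1964 → 5.

5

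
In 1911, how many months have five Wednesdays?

4

A month of length L has five Wednesdays iff its first Wednesday is on day ≤ L−28 (so day 1–3 in a 31-day month, 1–2 in a 30-day month, day 1 in a leap February).
Checking each month of 1911: Jan starts Sun (31d); Feb starts Wed (28d); Mar starts Wed (31d) ✓; Apr starts Sat (30d); May starts Mon (31d) ✓; Jun starts Thu (30d); Jul starts Sat (31d); Aug starts Tue (31d) ✓; Sep starts Fri (30d); Oct starts Sun (31d); Nov starts Wed (30d) ✓; Dec starts Fri (31d).
Five-Wednesday months: March, May, August, November → 4.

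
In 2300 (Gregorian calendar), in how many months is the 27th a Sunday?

1

Check the 27th of each month of 2300: Jan 27: Sat, Feb 27: Tue, Mar 27: Tue, Apr 27: Fri, May 27: Sun, Jun 27: Wed, Jul 27: Fri, Aug 27: Mon, Sep 27: Thu, Oct 27: Sat, Nov 27: Tue, Dec 27: Thu.
Sunday occurs in May — 1 month.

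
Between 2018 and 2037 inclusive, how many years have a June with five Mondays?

June has 30 days; it has five Mondays when Monday falls among the first (month-length − 28) days — i.e. when June 1 is one of Monday/Sunday.
June 1 by year: 2018:Fri 2019:Sat 2020:Mon✓ 2021:Tue 2022:Wed 2023:Thu 2024:Sat 2025:Sun✓ 2026:Mon✓ 2027:Tue 2028:Thu 2029:Fri 2030:Sat 2031:Sun✓ 2032:Tue 2033:Wed 2034:Thu 2035:Fri 2036:Sun✓ 2037:Mon✓
Years with five Mondays: 2020, 2025, 2026, 2031, 2036, 2037 → 6.

6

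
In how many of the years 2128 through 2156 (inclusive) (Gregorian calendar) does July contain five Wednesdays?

July has 31 days; it has five Wednesdays when Wednesday falls among the first (month-length − 28) days — i.e. when July 1 is one of Wednesday/Tuesday/Monday.
July 1 by year: 2128:Thu 2129:Fri 2130:Sat 2131:Sun 2132:Tue✓ 2133:Wed✓ 2134:Thu 2135:Fri 2136:Sun 2137:Mon✓ 2138:Tue✓ 2139:Wed✓ 2140:Fri 2141:Sat 2142:Sun 2143:Mon✓ 2144:Wed✓ 2145:Thu 2146:Fri 2147:Sat 2148:Mon✓ 2149:Tue✓ 2150:Wed✓ 2151:Thu 2152:Sat 2153:Sun 2154:Mon✓ 2155:Tue✓ 2156:Thu
Years with five Wednesdays: 2132, 2133, 2137, 2138, 2139, 2143, 2144, 2148, 2149, 2150, 2154, 2155 → 12.

12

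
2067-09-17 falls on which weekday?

January 1, 2067 is a Saturday.
September 17 is day 260 of the year, i.e. 259 days after Jan 1.
259 mod 7 = 0, so advance 0 weekdays from Saturday: Saturday.

Saturday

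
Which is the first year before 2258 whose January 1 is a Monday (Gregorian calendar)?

Jan 1 advances by 2 weekdays after a leap year and by 1 after a common year.
2258: Jan 1 is Friday.
2257: Thursday
2256: Tuesday (leap)
2255: Monday
2255 begins on a Monday

2255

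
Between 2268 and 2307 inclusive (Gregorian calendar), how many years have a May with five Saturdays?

16

May has 31 days; it has five Saturdays when Saturday falls among the first (month-length − 28) days — i.e. when May 1 is one of Saturday/Friday/Thursday.
May 1 by year: 2268:Fri✓ 2269:Sat✓ 2270:Sun 2271:Mon 2272:Wed 2273:Thu✓ 2274:Fri✓ 2275:Sat✓ 2276:Mon 2277:Tue 2278:Wed 2279:Thu✓ 2280:Sat✓ 2281:Sun 2282:Mon …(10 more)… 2293:Mon 2294:Tue 2295:Wed 2296:Fri✓ 2297:Sat✓ 2298:Sun 2299:Mon 2300:Tue 2301:Wed 2302:Thu✓ 2303:Fri✓ 2304:Sun 2305:Mon 2306:Tue 2307:Wed
Years with five Saturdays: 2268, 2269, 2273, 2274, 2275, 2279, 2280, 2284, 2285, 2286, 2290, 2291, 2296, 2297, 2302, 2303 → 16.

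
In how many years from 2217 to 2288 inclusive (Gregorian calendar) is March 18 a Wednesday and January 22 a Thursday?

Check each year's weekday for March 18 and January 22:
  2217: Tue/Wed  2218: Wed/Thu ✓  2219: Thu/Fri  2220: Sat/Sat  2221: Sun/Mon  2222: Mon/Tue  2223: Tue/Wed  2224: Thu/Thu  2225: Fri/Sat  2226: Sat/Sun  2227: Sun/Mon  2228: Tue/Tue  2229: Wed/Thu ✓  2230: Thu/Fri  …(44 more)…  2275: Thu/Fri  2276: Sat/Sat  2277: Sun/Mon  2278: Mon/Tue  2279: Tue/Wed  2280: Thu/Thu  2281: Fri/Sat  2282: Sat/Sun  2283: Sun/Mon  2284: Tue/Tue  2285: Wed/Thu ✓  2286: Thu/Fri  2287: Fri/Sat  2288: Sun/Sun
Both conditions hold in: 2218, 2229, 2235, 2246, 2257, 2263, 2274, 2285 — 8.

8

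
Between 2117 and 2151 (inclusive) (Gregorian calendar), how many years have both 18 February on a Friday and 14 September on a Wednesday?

Check each year's weekday for 18 February and 14 September:
  2117: Thu/Tue  2118: Fri/Wed ✓  2119: Sat/Thu  2120: Sun/Sat  2121: Tue/Sun  2122: Wed/Mon  2123: Thu/Tue  2124: Fri/Thu  2125: Sun/Fri  2126: Mon/Sat  2127: Tue/Sun  2128: Wed/Tue  2129: Fri/Wed ✓  2130: Sat/Thu  …(7 more)…  2138: Tue/Sun  2139: Wed/Mon  2140: Thu/Wed  2141: Sat/Thu  2142: Sun/Fri  2143: Mon/Sat  2144: Tue/Mon  2145: Thu/Tue  2146: Fri/Wed ✓  2147: Sat/Thu  2148: Sun/Sat  2149: Tue/Sun  2150: Wed/Mon  2151: Thu/Tue
Both conditions hold in: 2118, 2129, 2135, 2146 — 4.

4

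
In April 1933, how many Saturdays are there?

April 1933 has 30 days and begins on Saturday.
The first Saturday is April 1.
Saturdays fall on 1, 8, 15, 22, 29 — that's 5.

5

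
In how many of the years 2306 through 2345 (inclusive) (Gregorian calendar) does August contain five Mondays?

17

August has 31 days; it has five Mondays when Monday falls among the first (month-length − 28) days — i.e. when August 1 is one of Monday/Sunday/Saturday.
August 1 by year: 2306:Wed 2307:Thu 2308:Sat✓ 2309:Sun✓ 2310:Mon✓ 2311:Tue 2312:Thu 2313:Fri 2314:Sat✓ 2315:Sun✓ 2316:Tue 2317:Wed 2318:Thu 2319:Fri 2320:Sun✓ …(10 more)… 2331:Sat✓ 2332:Mon✓ 2333:Tue 2334:Wed 2335:Thu 2336:Sat✓ 2337:Sun✓ 2338:Mon✓ 2339:Tue 2340:Thu 2341:Fri 2342:Sat✓ 2343:Sun✓ 2344:Tue 2345:Wed
Years with five Mondays: 2308, 2309, 2310, 2314, 2315, 2320, 2321, 2325, 2326, 2327, 2331, 2332, 2336, 2337, 2338, 2342, 2343 → 17.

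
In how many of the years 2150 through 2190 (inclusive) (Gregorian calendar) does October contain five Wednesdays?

17

October has 31 days; it has five Wednesdays when Wednesday falls among the first (month-length − 28) days — i.e. when October 1 is one of Wednesday/Tuesday/Monday.
October 1 by year: 2150:Thu 2151:Fri 2152:Sun 2153:Mon✓ 2154:Tue✓ 2155:Wed✓ 2156:Fri 2157:Sat 2158:Sun 2159:Mon✓ 2160:Wed✓ 2161:Thu 2162:Fri 2163:Sat 2164:Mon✓ …(11 more)… 2176:Tue✓ 2177:Wed✓ 2178:Thu 2179:Fri 2180:Sun 2181:Mon✓ 2182:Tue✓ 2183:Wed✓ 2184:Fri 2185:Sat 2186:Sun 2187:Mon✓ 2188:Wed✓ 2189:Thu 2190:Fri
Years with five Wednesdays: 2153, 2154, 2155, 2159, 2160, 2164, 2165, 2166, 2170, 2171, 2176, 2177, 2181, 2182, 2183, 2187, 2188 → 17.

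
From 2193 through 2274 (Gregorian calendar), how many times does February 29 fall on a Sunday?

Leap years in 2193–2274: 19 of them.
Feb 29 weekday advances by 5 (mod 7) from one leap year to the next four years later (or differs when a century non-leap intervenes).
Leap-day weekdays: 2196:Mon 2204:Wed 2208:Mon 2212:Sat 2216:Thu 2220:Tue 2224:Sun✓ 2228:Fri 2232:Wed 2236:Mon 2240:Sat 2244:Thu 2248:Tue 2252:Sun✓ 2256:Fri 2260:Wed 2264:Mon 2268:Sat 2272:Thu
Sunday: 2224, 2252 → 2.

2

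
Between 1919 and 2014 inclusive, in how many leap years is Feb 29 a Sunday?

Leap years in 1919–2014: 24 of them.
Feb 29 weekday advances by 5 (mod 7) from one leap year to the next four years later (or differs when a century non-leap intervenes).
Leap-day weekdays: 1920:Sun✓ 1924:Fri 1928:Wed 1932:Mon 1936:Sat 1940:Thu 1944:Tue 1948:Sun✓ 1952:Fri 1956:Wed 1960:Mon 1964:Sat 1968:Thu 1972:Tue 1976:Sun✓ 1980:Fri 1984:Wed 1988:Mon 1992:Sat 1996:Thu 2000:Tue 2004:Sun✓ 2008:Fri 2012:Wed
Sunday: 1920, 1948, 1976, 2004 → 4.

4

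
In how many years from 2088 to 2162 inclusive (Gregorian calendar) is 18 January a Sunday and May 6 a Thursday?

3

Check each year's weekday for 18 January and May 6:
  2088: Sun/Thu ✓  2089: Tue/Fri  2090: Wed/Sat  2091: Thu/Sun  2092: Fri/Tue  2093: Sun/Wed  2094: Mon/Thu  2095: Tue/Fri  2096: Wed/Sun  2097: Fri/Mon  2098: Sat/Tue  2099: Sun/Wed  2100: Mon/Thu  2101: Tue/Fri  …(47 more)…  2149: Sat/Tue  2150: Sun/Wed  2151: Mon/Thu  2152: Tue/Sat  2153: Thu/Sun  2154: Fri/Mon  2155: Sat/Tue  2156: Sun/Thu ✓  2157: Tue/Fri  2158: Wed/Sat  2159: Thu/Sun  2160: Fri/Tue  2161: Sun/Wed  2162: Mon/Thu
Both conditions hold in: 2088, 2128, 2156 — 3.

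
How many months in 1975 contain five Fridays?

4

A month of length L has five Fridays iff its first Friday is on day ≤ L−28 (so day 1–3 in a 31-day month, 1–2 in a 30-day month, day 1 in a leap February).
Checking each month of 1975: Jan starts Wed (31d) ✓; Feb starts Sat (28d); Mar starts Sat (31d); Apr starts Tue (30d); May starts Thu (31d) ✓; Jun starts Sun (30d); Jul starts Tue (31d); Aug starts Fri (31d) ✓; Sep starts Mon (30d); Oct starts Wed (31d) ✓; Nov starts Sat (30d); Dec starts Mon (31d).
Five-Friday months: January, May, August, October → 4.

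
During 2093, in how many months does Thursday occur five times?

A month of length L has five Thursdays iff its first Thursday is on day ≤ L−28 (so day 1–3 in a 31-day month, 1–2 in a 30-day month, day 1 in a leap February).
Checking each month of 2093: Jan starts Thu (31d) ✓; Feb starts Sun (28d); Mar starts Sun (31d); Apr starts Wed (30d) ✓; May starts Fri (31d); Jun starts Mon (30d); Jul starts Wed (31d) ✓; Aug starts Sat (31d); Sep starts Tue (30d); Oct starts Thu (31d) ✓; Nov starts Sun (30d); Dec starts Tue (31d) ✓.
Five-Thursday months: January, April, July, October, December → 5.

5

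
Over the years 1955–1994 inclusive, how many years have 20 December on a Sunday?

Track 20 December's weekday year by year (advancing +1, or +2 across a Feb 29):
  1955: Tue  1956: Thu (+2)  1957: Fri (+1)  1958: Sat (+1)  1959: Sun (+1) ✓
  1960: Tue (+2)  1961: Wed (+1)  1962: Thu (+1)  1963: Fri (+1)  1964: Sun (+2) ✓
  1965: Mon (+1)  1966: Tue (+1)  1967: Wed (+1)  1968: Fri (+2)  … (12 more years) …
  1981: Sun (+1) ✓  1982: Mon (+1)  1983: Tue (+1)  1984: Thu (+2)  1985: Fri (+1)
  1986: Sat (+1)  1987: Sun (+1) ✓  1988: Tue (+2)  1989: Wed (+1)  1990: Thu (+1)
  1991: Fri (+1)  1992: Sun (+2) ✓  1993: Mon (+1)  1994: Tue (+1)
Sunday years: 1959, 1964, 1970, 1981, 1987, 1992 — 6 in total.

6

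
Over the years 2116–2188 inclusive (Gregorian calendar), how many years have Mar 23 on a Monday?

Track Mar 23's weekday year by year (advancing +1, or +2 across a Feb 29):
  2116: Mon ✓  2117: Tue (+1)  2118: Wed (+1)  2119: Thu (+1)  2120: Sat (+2)
  2121: Sun (+1)  2122: Mon (+1) ✓  2123: Tue (+1)  2124: Thu (+2)  2125: Fri (+1)
  2126: Sat (+1)  2127: Sun (+1)  2128: Tue (+2)  2129: Wed (+1)  … (45 more years) …
  2175: Thu (+1)  2176: Sat (+2)  2177: Sun (+1)  2178: Mon (+1) ✓  2179: Tue (+1)
  2180: Thu (+2)  2181: Fri (+1)  2182: Sat (+1)  2183: Sun (+1)  2184: Tue (+2)
  2185: Wed (+1)  2186: Thu (+1)  2187: Fri (+1)  2188: Sun (+2)
Monday years: 2116, 2122, 2133, 2139, 2144, 2150, 2161, 2167, 2172, 2178 — 10 in total.

10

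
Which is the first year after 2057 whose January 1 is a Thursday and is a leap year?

2060

Jan 1 advances by 2 weekdays after a leap year and by 1 after a common year.
2057: Jan 1 is Monday.
2058: Tuesday
2059: Wednesday
2060: Thursday (leap)
2060 begins on a Thursday and is a leap year.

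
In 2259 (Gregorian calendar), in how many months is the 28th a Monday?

3

Check the 28th of each month of 2259: Jan 28: Fri, Feb 28: Mon, Mar 28: Mon, Apr 28: Thu, May 28: Sat, Jun 28: Tue, Jul 28: Thu, Aug 28: Sun, Sep 28: Wed, Oct 28: Fri, Nov 28: Mon, Dec 28: Wed.
Monday occurs in February, March, November — 3 months.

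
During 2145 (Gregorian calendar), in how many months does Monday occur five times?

A month of length L has five Mondays iff its first Monday is on day ≤ L−28 (so day 1–3 in a 31-day month, 1–2 in a 30-day month, day 1 in a leap February).
Checking each month of 2145: Jan starts Fri (31d); Feb starts Mon (28d); Mar starts Mon (31d) ✓; Apr starts Thu (30d); May starts Sat (31d) ✓; Jun starts Tue (30d); Jul starts Thu (31d); Aug starts Sun (31d) ✓; Sep starts Wed (30d); Oct starts Fri (31d); Nov starts Mon (30d) ✓; Dec starts Wed (31d).
Five-Monday months: March, May, August, November → 4.

4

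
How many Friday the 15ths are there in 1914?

Check the 15th of each month of 1914: Jan 15: Thu, Feb 15: Sun, Mar 15: Sun, Apr 15: Wed, May 15: Fri, Jun 15: Mon, Jul 15: Wed, Aug 15: Sat, Sep 15: Tue, Oct 15: Thu, Nov 15: Sun, Dec 15: Tue.
Friday occurs in May — 1 month.

1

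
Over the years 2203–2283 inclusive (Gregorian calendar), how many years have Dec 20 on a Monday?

11

Track Dec 20's weekday year by year (advancing +1, or +2 across a Feb 29):
  2203: Tue  2204: Thu (+2)  2205: Fri (+1)  2206: Sat (+1)  2207: Sun (+1)
  2208: Tue (+2)  2209: Wed (+1)  2210: Thu (+1)  2211: Fri (+1)  2212: Sun (+2)
  2213: Mon (+1) ✓  2214: Tue (+1)  2215: Wed (+1)  2216: Fri (+2)  … (53 more years) …
  2270: Tue (+1)  2271: Wed (+1)  2272: Fri (+2)  2273: Sat (+1)  2274: Sun (+1)
  2275: Mon (+1) ✓  2276: Wed (+2)  2277: Thu (+1)  2278: Fri (+1)  2279: Sat (+1)
  2280: Mon (+2) ✓  2281: Tue (+1)  2282: Wed (+1)  2283: Thu (+1)
Monday years: 2213, 2219, 2224, 2230, 2241, 2247, 2252, 2258, 2269, 2275, 2280 — 11 in total.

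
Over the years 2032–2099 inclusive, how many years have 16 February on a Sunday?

Track 16 February's weekday year by year (advancing +1, or +2 across a Feb 29):
  2032: Mon  2033: Wed (+2)  2034: Thu (+1)  2035: Fri (+1)  2036: Sat (+1)
  2037: Mon (+2)  2038: Tue (+1)  2039: Wed (+1)  2040: Thu (+1)  2041: Sat (+2)
  2042: Sun (+1) ✓  2043: Mon (+1)  2044: Tue (+1)  2045: Thu (+2)  … (40 more years) …
  2086: Sat (+1)  2087: Sun (+1) ✓  2088: Mon (+1)  2089: Wed (+2)  2090: Thu (+1)
  2091: Fri (+1)  2092: Sat (+1)  2093: Mon (+2)  2094: Tue (+1)  2095: Wed (+1)
  2096: Thu (+1)  2097: Sat (+2)  2098: Sun (+1) ✓  2099: Mon (+1)
Sunday years: 2042, 2048, 2053, 2059, 2070, 2076, 2081, 2087, 2098 — 9 in total.

9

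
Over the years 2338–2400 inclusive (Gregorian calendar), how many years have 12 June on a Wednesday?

Track 12 June's weekday year by year (advancing +1, or +2 across a Feb 29):
  2338: Sun  2339: Mon (+1)  2340: Wed (+2) ✓  2341: Thu (+1)  2342: Fri (+1)
  2343: Sat (+1)  2344: Mon (+2)  2345: Tue (+1)  2346: Wed (+1) ✓  2347: Thu (+1)
  2348: Sat (+2)  2349: Sun (+1)  2350: Mon (+1)  2351: Tue (+1)  … (35 more years) …
  2387: Fri (+1)  2388: Sun (+2)  2389: Mon (+1)  2390: Tue (+1)  2391: Wed (+1) ✓
  2392: Fri (+2)  2393: Sat (+1)  2394: Sun (+1)  2395: Mon (+1)  2396: Wed (+2) ✓
  2397: Thu (+1)  2398: Fri (+1)  2399: Sat (+1)  2400: Mon (+2)
Wednesday years: 2340, 2346, 2357, 2363, 2368, 2374, 2385, 2391, 2396 — 9 in total.

9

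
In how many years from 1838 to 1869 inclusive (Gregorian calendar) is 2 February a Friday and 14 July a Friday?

0

Check each year's weekday for 2 February and 14 July:
  1838: Fri/Sat  1839: Sat/Sun  1840: Sun/Tue  1841: Tue/Wed  1842: Wed/Thu  1843: Thu/Fri  1844: Fri/Sun  1845: Sun/Mon  1846: Mon/Tue  1847: Tue/Wed  1848: Wed/Fri  1849: Fri/Sat  1850: Sat/Sun  1851: Sun/Mon  …(4 more)…  1856: Sat/Mon  1857: Mon/Tue  1858: Tue/Wed  1859: Wed/Thu  1860: Thu/Sat  1861: Sat/Sun  1862: Sun/Mon  1863: Mon/Tue  1864: Tue/Thu  1865: Thu/Fri  1866: Fri/Sat  1867: Sat/Sun  1868: Sun/Tue  1869: Tue/Wed
Both conditions hold in: no year — 0.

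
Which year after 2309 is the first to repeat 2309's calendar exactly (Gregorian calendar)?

2315

Two years share a calendar iff Jan 1 falls on the same weekday and both are leap or both are common. 2309: Jan 1 is Friday, common year.
2310: Jan 1 Saturday, common
2311: Jan 1 Sunday, common
2312: Jan 1 Monday, leap
2313: Jan 1 Wednesday, common
2314: Jan 1 Thursday, common
2315: Jan 1 Friday, common
2315 matches on both conditions.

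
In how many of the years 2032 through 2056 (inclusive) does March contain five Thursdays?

March has 31 days; it has five Thursdays when Thursday falls among the first (month-length − 28) days — i.e. when March 1 is one of Thursday/Wednesday/Tuesday.
March 1 by year: 2032:Mon 2033:Tue✓ 2034:Wed✓ 2035:Thu✓ 2036:Sat 2037:Sun 2038:Mon 2039:Tue✓ 2040:Thu✓ 2041:Fri 2042:Sat 2043:Sun 2044:Tue✓ 2045:Wed✓ 2046:Thu✓ 2047:Fri 2048:Sun 2049:Mon 2050:Tue✓ 2051:Wed✓ 2052:Fri 2053:Sat 2054:Sun 2055:Mon 2056:Wed✓
Years with five Thursdays: 2033, 2034, 2035, 2039, 2040, 2044, 2045, 2046, 2050, 2051, 2056 → 11.

11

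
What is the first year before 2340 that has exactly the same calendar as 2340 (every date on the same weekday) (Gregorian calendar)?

2312

Two years share a calendar iff Jan 1 falls on the same weekday and both are leap or both are common. 2340: Jan 1 is Monday, leap year.
2339: Jan 1 Sunday, common
2338: Jan 1 Saturday, common
2337: Jan 1 Friday, common
2336: Jan 1 Wednesday, leap
2335: Jan 1 Tuesday, common
2334: Jan 1 Monday, common
2333: Jan 1 Sunday, common
2332: Jan 1 Friday, leap
2331: Jan 1 Thursday, common
2330: Jan 1 Wednesday, common
2329: Jan 1 Tuesday, common
2328: Jan 1 Sunday, leap
2327: Jan 1 Saturday, common
2326: Jan 1 Friday, common
2325: Jan 1 Thursday, common
2324: Jan 1 Tuesday, leap
2323: Jan 1 Monday, common
2322: Jan 1 Sunday, common
2321: Jan 1 Saturday, common
2320: Jan 1 Thursday, leap
2319: Jan 1 Wednesday, common
2318: Jan 1 Tuesday, common
2317: Jan 1 Monday, common
2316: Jan 1 Saturday, leap
2315: Jan 1 Friday, common
2314: Jan 1 Thursday, common
2313: Jan 1 Wednesday, common
2312: Jan 1 Monday, leap
2312 matches on both conditions.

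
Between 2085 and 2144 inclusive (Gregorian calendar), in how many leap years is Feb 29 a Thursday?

Leap years in 2085–2144: 14 of them.
Feb 29 weekday advances by 5 (mod 7) from one leap year to the next four years later (or differs when a century non-leap intervenes).
Leap-day weekdays: 2088:Sun 2092:Fri 2096:Wed 2104:Fri 2108:Wed 2112:Mon 2116:Sat 2120:Thu✓ 2124:Tue 2128:Sun 2132:Fri 2136:Wed 2140:Mon 2144:Sat
Thursday: 2120 → 1.

1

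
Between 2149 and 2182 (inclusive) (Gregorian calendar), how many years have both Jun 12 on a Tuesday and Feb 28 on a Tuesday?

Check each year's weekday for Jun 12 and Feb 28:
  2149: Thu/Fri  2150: Fri/Sat  2151: Sat/Sun  2152: Mon/Mon  2153: Tue/Wed  2154: Wed/Thu  2155: Thu/Fri  2156: Sat/Sat  2157: Sun/Mon  2158: Mon/Tue  2159: Tue/Wed  2160: Thu/Thu  2161: Fri/Sat  2162: Sat/Sun  …(6 more)…  2169: Mon/Tue  2170: Tue/Wed  2171: Wed/Thu  2172: Fri/Fri  2173: Sat/Sun  2174: Sun/Mon  2175: Mon/Tue  2176: Wed/Wed  2177: Thu/Fri  2178: Fri/Sat  2179: Sat/Sun  2180: Mon/Mon  2181: Tue/Wed  2182: Wed/Thu
Both conditions hold in: 2164 — 1.

1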